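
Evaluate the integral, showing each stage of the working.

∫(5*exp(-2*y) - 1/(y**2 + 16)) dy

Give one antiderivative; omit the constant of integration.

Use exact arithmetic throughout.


Step 1. Rewrite: now ∫(-1/(y**2 + 16)) dy + ∫(5*exp(-2*y)) dy.
Step 2. Evaluate the standard form: now ∫(-1/(y**2 + 16)) dy - 5*exp(-2*y)/2.
Step 3. Evaluate the standard form: now -atan(y/4)/4 - 5*exp(-2*y)/2.
Answer: -atan(y/4)/4 - 5*exp(-2*y)/2.


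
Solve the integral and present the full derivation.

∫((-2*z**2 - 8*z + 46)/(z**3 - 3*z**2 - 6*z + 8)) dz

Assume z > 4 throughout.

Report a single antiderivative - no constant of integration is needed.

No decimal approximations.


Step 1. Decompose ∫((-2*z**2 - 8*z + 46)/(z**3 - 3*z**2 - 6*z + 8)) dz by partial fractions, (-2*z**2 - 8*z + 46)/(z**3 - 3*z**2 - 6*z + 8) = 3/(z + 2) - 4/(z - 1) - 1/(z - 4): now ∫(-1/(z - 4)) dz + ∫(-4/(z - 1)) dz + ∫(3/(z + 2)) dz.
Step 2. Evaluate the standard form [assuming z > -2]: now 3*log(z + 2) + ∫(-1/(z - 4)) dz + ∫(-4/(z - 1)) dz.
Step 3. Evaluate the standard form [assuming z > 4]: now -log(z - 4) + 3*log(z + 2) + ∫(-4/(z - 1)) dz.
Step 4. Evaluate the standard form [assuming z > 1]: now -log(z - 4) - 4*log(z - 1) + 3*log(z + 2).
Answer: -log(z - 4) - 4*log(z - 1) + 3*log(z + 2).


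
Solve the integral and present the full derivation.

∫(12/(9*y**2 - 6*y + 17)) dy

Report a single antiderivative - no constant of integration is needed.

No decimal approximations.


Step 1. Substitute u = 3*y - 1, turning ∫(12/(9*y**2 - 6*y + 17)) dy into ∫(4/(u**2 + 16)) du: now ∫(4/(u**2 + 16)) du.
Step 2. Evaluate the standard form: now atan(u/4).
Step 3. Substitute back u = 3*y - 1: now atan(3*y/4 - 1/4).
Answer: atan(3*y/4 - 1/4).


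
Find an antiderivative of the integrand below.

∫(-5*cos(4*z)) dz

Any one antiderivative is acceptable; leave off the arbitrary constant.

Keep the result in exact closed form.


Answer: -5*sin(4*z)/4.


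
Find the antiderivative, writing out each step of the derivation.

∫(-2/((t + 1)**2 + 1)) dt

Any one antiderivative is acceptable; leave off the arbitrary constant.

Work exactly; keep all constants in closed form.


Step 1. Substitute u = t + 1, turning ∫(-2/((t + 1)**2 + 1)) dt into ∫(-2/(u**2 + 1)) du: now ∫(-2/(u**2 + 1)) du.
Step 2. Evaluate the standard form: now -2*atan(u).
Step 3. Substitute back u = t + 1: now -2*atan(t + 1).
Answer: -2*atan(t + 1).


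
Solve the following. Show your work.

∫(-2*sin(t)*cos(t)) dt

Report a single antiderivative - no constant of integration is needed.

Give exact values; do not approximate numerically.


Step 1. Substitute u = sin(t), turning ∫(-2*sin(t)*cos(t)) dt into ∫(-2*u) du: now ∫(-2*u) du.
Step 2. Evaluate the standard form: now -u**2.
Step 3. Substitute back u = sin(t): now -sin(t)**2.
Answer: -sin(t)**2.


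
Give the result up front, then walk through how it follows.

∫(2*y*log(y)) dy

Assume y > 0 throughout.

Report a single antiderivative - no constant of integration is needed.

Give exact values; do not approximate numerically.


The answer is y**2*log(y) - y**2/2.
Step 1. Integrate ∫(2*y*log(y)) dy by parts with u = log(y), dv = (2*y) dy, so v = y**2 [assuming y > 0]: now y**2*log(y) + ∫(-y) dy.
Step 2. Evaluate the standard form: now y**2*log(y) - y**2/2.
Answer: y**2*log(y) - y**2/2.


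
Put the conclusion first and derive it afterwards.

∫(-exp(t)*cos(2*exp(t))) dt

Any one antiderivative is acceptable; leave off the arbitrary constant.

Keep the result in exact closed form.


The answer is -sin(2*exp(t))/2.
Step 1. Substitute u = exp(t), turning ∫(-exp(t)*cos(2*exp(t))) dt into ∫(-cos(2*u)) du: now ∫(-cos(2*u)) du.
Step 2. Evaluate the standard form: now -sin(2*u)/2.
Step 3. Substitute back u = exp(t): now -sin(2*exp(t))/2.
Answer: -sin(2*exp(t))/2.


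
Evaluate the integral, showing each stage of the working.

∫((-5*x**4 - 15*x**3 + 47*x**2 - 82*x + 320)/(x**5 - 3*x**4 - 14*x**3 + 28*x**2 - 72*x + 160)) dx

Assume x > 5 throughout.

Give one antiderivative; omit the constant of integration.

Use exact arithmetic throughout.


Step 1. Decompose ∫((-5*x**4 - 15*x**3 + 47*x**2 - 82*x + 320)/(x**5 - 3*x**4 - 14*x**3 + 28*x**2 - 72*x + 160)) dx by partial fractions, (-5*x**4 - 15*x**3 + 47*x**2 - 82*x + 320)/(x**5 - 3*x**4 - 14*x**3 + 28*x**2 - 72*x + 160) = 1/(x**2 + 4) + 1/(x + 4) - 1/(x - 2) - 5/(x - 5): now ∫(-5/(x - 5)) dx + ∫(-1/(x - 2)) dx + ∫(1/(x + 4)) dx + ∫(1/(x**2 + 4)) dx.
Step 2. Evaluate the standard form [assuming x > 2]: now -log(x - 2) + ∫(-5/(x - 5)) dx + ∫(1/(x + 4)) dx + ∫(1/(x**2 + 4)) dx.
Step 3. Evaluate the standard form [assuming x > 5]: now -5*log(x - 5) - log(x - 2) + ∫(1/(x + 4)) dx + ∫(1/(x**2 + 4)) dx.
Step 4. Evaluate the standard form [assuming x > -4]: now -5*log(x - 5) - log(x - 2) + log(x + 4) + ∫(1/(x**2 + 4)) dx.
Step 5. Evaluate the standard form: now -5*log(x - 5) - log(x - 2) + log(x + 4) + atan(x/2)/2.
Answer: -5*log(x - 5) - log(x - 2) + log(x + 4) + atan(x/2)/2.


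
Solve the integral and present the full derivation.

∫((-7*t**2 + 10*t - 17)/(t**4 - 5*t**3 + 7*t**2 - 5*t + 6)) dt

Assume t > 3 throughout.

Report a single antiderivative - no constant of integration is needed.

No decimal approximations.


Step 1. Decompose ∫((-7*t**2 + 10*t - 17)/(t**4 - 5*t**3 + 7*t**2 - 5*t + 6)) dt by partial fractions, (-7*t**2 + 10*t - 17)/(t**4 - 5*t**3 + 7*t**2 - 5*t + 6) = -2/(t**2 + 1) + 5/(t - 2) - 5/(t - 3): now ∫(-5/(t - 3)) dt + ∫(5/(t - 2)) dt + ∫(-2/(t**2 + 1)) dt.
Step 2. Evaluate the standard form [assuming t > 2]: now 5*log(t - 2) + ∫(-5/(t - 3)) dt + ∫(-2/(t**2 + 1)) dt.
Step 3. Evaluate the standard form [assuming t > 3]: now -5*log(t - 3) + 5*log(t - 2) + ∫(-2/(t**2 + 1)) dt.
Step 4. Evaluate the standard form: now -5*log(t - 3) + 5*log(t - 2) - 2*atan(t).
Answer: -5*log(t - 3) + 5*log(t - 2) - 2*atan(t).


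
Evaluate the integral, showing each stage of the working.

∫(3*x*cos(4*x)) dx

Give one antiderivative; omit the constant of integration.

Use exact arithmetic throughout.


Step 1. Integrate ∫(3*x*cos(4*x)) dx by parts with u = x, dv = (3*cos(4*x)) dx, so v = 3*sin(4*x)/4: now 3*x*sin(4*x)/4 + ∫(-3*sin(4*x)/4) dx.
Step 2. Evaluate the standard form: now 3*x*sin(4*x)/4 + 3*cos(4*x)/16.
Answer: 3*x*sin(4*x)/4 + 3*cos(4*x)/16.


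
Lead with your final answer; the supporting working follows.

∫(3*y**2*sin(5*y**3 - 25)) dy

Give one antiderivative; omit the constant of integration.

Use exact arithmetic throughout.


The answer is -cos(5*y**3 - 25)/5.
Step 1. Substitute u = y**3 - 5, turning ∫(3*y**2*sin(5*y**3 - 25)) dy into ∫(sin(5*u)) du: now ∫(sin(5*u)) du.
Step 2. Evaluate the standard form: now -cos(5*u)/5.
Step 3. Substitute back u = y**3 - 5: now -cos(5*y**3 - 25)/5.
Answer: -cos(5*y**3 - 25)/5.


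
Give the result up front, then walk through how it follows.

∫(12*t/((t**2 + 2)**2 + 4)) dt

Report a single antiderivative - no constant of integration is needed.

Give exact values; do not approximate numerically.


The answer is 3*atan(t**2/2 + 1).
Step 1. Substitute u = t**2 + 2, turning ∫(12*t/((t**2 + 2)**2 + 4)) dt into ∫(6/(u**2 + 4)) du: now ∫(6/(u**2 + 4)) du.
Step 2. Evaluate the standard form: now 3*atan(u/2).
Step 3. Substitute back u = t**2 + 2: now 3*atan(t**2/2 + 1).
Answer: 3*atan(t**2/2 + 1).


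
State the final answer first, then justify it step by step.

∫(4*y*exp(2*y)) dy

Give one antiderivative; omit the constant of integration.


The answer is 2*y*exp(2*y) - exp(2*y).
Step 1. Integrate ∫(4*y*exp(2*y)) dy by parts with u = y, dv = (4*exp(2*y)) dy, so v = 2*exp(2*y): now 2*y*exp(2*y) + ∫(-2*exp(2*y)) dy.
Step 2. Evaluate the standard form: now 2*y*exp(2*y) - exp(2*y).
Answer: 2*y*exp(2*y) - exp(2*y).


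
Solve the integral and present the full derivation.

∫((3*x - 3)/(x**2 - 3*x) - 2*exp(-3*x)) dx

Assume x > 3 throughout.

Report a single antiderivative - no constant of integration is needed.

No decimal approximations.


Step 1. Rewrite: now ∫((3*x - 3)/(x**2 - 3*x)) dx + ∫(-2*exp(-3*x)) dx.
Step 2. Evaluate the standard form: now ∫((3*x - 3)/(x**2 - 3*x)) dx + 2*exp(-3*x)/3.
Step 3. Decompose ∫((3*x - 3)/(x**2 - 3*x)) dx by partial fractions, (3*x - 3)/(x**2 - 3*x) = 2/(x - 3) + 1/x: now ∫(1/x) dx + ∫(2/(x - 3)) dx + 2*exp(-3*x)/3.
Step 4. Evaluate the standard form [assuming x > 0]: now log(x) + ∫(2/(x - 3)) dx + 2*exp(-3*x)/3.
Step 5. Evaluate the standard form [assuming x > 3]: now log(x) + 2*log(x - 3) + 2*exp(-3*x)/3.
Answer: log(x) + 2*log(x - 3) + 2*exp(-3*x)/3.


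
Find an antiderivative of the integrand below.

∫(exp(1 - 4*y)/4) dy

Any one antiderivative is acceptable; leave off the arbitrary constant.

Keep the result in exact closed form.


Answer: -exp(1 - 4*y)/16.


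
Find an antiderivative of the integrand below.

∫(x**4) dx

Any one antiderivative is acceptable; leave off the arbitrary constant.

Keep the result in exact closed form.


Answer: x**5/5.


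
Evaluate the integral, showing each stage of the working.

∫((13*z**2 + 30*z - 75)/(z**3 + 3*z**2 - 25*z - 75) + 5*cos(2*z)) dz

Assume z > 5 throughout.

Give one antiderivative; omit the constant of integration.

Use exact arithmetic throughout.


Step 1. Rewrite: now ∫((13*z**2 + 30*z - 75)/(z**3 + 3*z**2 - 25*z - 75)) dz + ∫(5*cos(2*z)) dz.
Step 2. Evaluate the standard form: now 5*sin(2*z)/2 + ∫((13*z**2 + 30*z - 75)/(z**3 + 3*z**2 - 25*z - 75)) dz.
Step 3. Decompose ∫((13*z**2 + 30*z - 75)/(z**3 + 3*z**2 - 25*z - 75)) dz by partial fractions, (13*z**2 + 30*z - 75)/(z**3 + 3*z**2 - 25*z - 75) = 5/(z + 5) + 3/(z + 3) + 5/(z - 5): now 5*sin(2*z)/2 + ∫(5/(z - 5)) dz + ∫(3/(z + 3)) dz + ∫(5/(z + 5)) dz.
Step 4. Evaluate the standard form [assuming z > -5]: now 5*log(z + 5) + 5*sin(2*z)/2 + ∫(5/(z - 5)) dz + ∫(3/(z + 3)) dz.
Step 5. Evaluate the standard form [assuming z > -3]: now 3*log(z + 3) + 5*log(z + 5) + 5*sin(2*z)/2 + ∫(5/(z - 5)) dz.
Step 6. Evaluate the standard form [assuming z > 5]: now 5*log(z - 5) + 3*log(z + 3) + 5*log(z + 5) + 5*sin(2*z)/2.
Answer: 5*log(z - 5) + 3*log(z + 3) + 5*log(z + 5) + 5*sin(2*z)/2.


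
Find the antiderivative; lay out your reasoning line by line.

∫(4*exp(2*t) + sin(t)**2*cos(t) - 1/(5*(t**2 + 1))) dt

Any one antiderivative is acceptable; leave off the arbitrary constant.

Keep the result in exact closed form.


Step 1. Rewrite: now ∫(sin(t)**2*cos(t)) dt + ∫(-1/(5*(t**2 + 1))) dt + ∫(4*exp(2*t)) dt.
Step 2. Evaluate the standard form: now 2*exp(2*t) + ∫(sin(t)**2*cos(t)) dt + ∫(-1/(5*(t**2 + 1))) dt.
Step 3. Substitute u = sin(t), turning ∫(sin(t)**2*cos(t)) dt into ∫(u**2) du: now 2*exp(2*t) + ∫(u**2) du + ∫(-1/(5*(t**2 + 1))) dt.
Step 4. Evaluate the standard form: now u**3/3 + 2*exp(2*t) + ∫(-1/(5*(t**2 + 1))) dt.
Step 5. Substitute back u = sin(t): now 2*exp(2*t) + sin(t)**3/3 + ∫(-1/(5*(t**2 + 1))) dt.
Step 6. Evaluate the standard form: now 2*exp(2*t) + sin(t)**3/3 - atan(t)/5.
Answer: 2*exp(2*t) + sin(t)**3/3 - atan(t)/5.


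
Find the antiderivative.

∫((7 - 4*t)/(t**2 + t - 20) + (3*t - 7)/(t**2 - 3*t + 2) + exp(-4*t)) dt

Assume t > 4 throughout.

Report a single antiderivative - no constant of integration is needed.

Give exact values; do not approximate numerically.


Answer: -log(t - 4) - log(t - 2) + 4*log(t - 1) - 3*log(t + 5) - exp(-4*t)/4.


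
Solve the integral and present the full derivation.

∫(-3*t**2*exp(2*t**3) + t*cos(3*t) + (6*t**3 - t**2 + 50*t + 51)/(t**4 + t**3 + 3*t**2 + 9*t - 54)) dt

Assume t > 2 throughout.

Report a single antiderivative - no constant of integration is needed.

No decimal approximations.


Step 1. Rewrite: now ∫(t*cos(3*t)) dt + ∫(-3*t**2*exp(2*t**3)) dt + ∫((6*t**3 - t**2 + 50*t + 51)/(t**4 + t**3 + 3*t**2 + 9*t - 54)) dt.
Step 2. Integrate ∫(t*cos(3*t)) dt by parts with u = t, dv = (cos(3*t)) dt, so v = sin(3*t)/3: now t*sin(3*t)/3 + ∫(-3*t**2*exp(2*t**3)) dt + ∫((6*t**3 - t**2 + 50*t + 51)/(t**4 + t**3 + 3*t**2 + 9*t - 54)) dt + ∫(-sin(3*t)/3) dt.
Step 3. Evaluate the standard form: now t*sin(3*t)/3 + cos(3*t)/9 + ∫(-3*t**2*exp(2*t**3)) dt + ∫((6*t**3 - t**2 + 50*t + 51)/(t**4 + t**3 + 3*t**2 + 9*t - 54)) dt.
Step 4. Decompose ∫((6*t**3 - t**2 + 50*t + 51)/(t**4 + t**3 + 3*t**2 + 9*t - 54)) dt by partial fractions, (6*t**3 - t**2 + 50*t + 51)/(t**4 + t**3 + 3*t**2 + 9*t - 54) = -4/(t**2 + 9) + 3/(t + 3) + 3/(t - 2): now t*sin(3*t)/3 + cos(3*t)/9 + ∫(-3*t**2*exp(2*t**3)) dt + ∫(3/(t - 2)) dt + ∫(3/(t + 3)) dt + ∫(-4/(t**2 + 9)) dt.
Step 5. Evaluate the standard form [assuming t > 2]: now t*sin(3*t)/3 + 3*log(t - 2) + cos(3*t)/9 + ∫(-3*t**2*exp(2*t**3)) dt + ∫(3/(t + 3)) dt + ∫(-4/(t**2 + 9)) dt.
Step 6. Evaluate the standard form [assuming t > -3]: now t*sin(3*t)/3 + 3*log(t - 2) + 3*log(t + 3) + cos(3*t)/9 + ∫(-3*t**2*exp(2*t**3)) dt + ∫(-4/(t**2 + 9)) dt.
Step 7. Evaluate the standard form: now t*sin(3*t)/3 + 3*log(t - 2) + 3*log(t + 3) + cos(3*t)/9 - 4*atan(t/3)/3 + ∫(-3*t**2*exp(2*t**3)) dt.
Step 8. Substitute u = t**3, turning ∫(-3*t**2*exp(2*t**3)) dt into ∫(-exp(2*u)) du: now t*sin(3*t)/3 + 3*log(t - 2) + 3*log(t + 3) + cos(3*t)/9 - 4*atan(t/3)/3 + ∫(-exp(2*u)) du.
Step 9. Evaluate the standard form: now t*sin(3*t)/3 - exp(2*u)/2 + 3*log(t - 2) + 3*log(t + 3) + cos(3*t)/9 - 4*atan(t/3)/3.
Step 10. Substitute back u = t**3: now t*sin(3*t)/3 - exp(2*t**3)/2 + 3*log(t - 2) + 3*log(t + 3) + cos(3*t)/9 - 4*atan(t/3)/3.
Answer: t*sin(3*t)/3 - exp(2*t**3)/2 + 3*log(t - 2) + 3*log(t + 3) + cos(3*t)/9 - 4*atan(t/3)/3.


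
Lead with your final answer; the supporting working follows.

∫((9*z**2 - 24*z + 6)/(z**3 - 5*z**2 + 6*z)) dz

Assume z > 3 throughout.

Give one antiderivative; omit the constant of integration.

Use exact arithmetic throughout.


The answer is log(z) + 5*log(z - 3) + 3*log(z - 2).
Step 1. Decompose ∫((9*z**2 - 24*z + 6)/(z**3 - 5*z**2 + 6*z)) dz by partial fractions, (9*z**2 - 24*z + 6)/(z**3 - 5*z**2 + 6*z) = 3/(z - 2) + 5/(z - 3) + 1/z: now ∫(1/z) dz + ∫(5/(z - 3)) dz + ∫(3/(z - 2)) dz.
Step 2. Evaluate the standard form [assuming z > 0]: now log(z) + ∫(5/(z - 3)) dz + ∫(3/(z - 2)) dz.
Step 3. Evaluate the standard form [assuming z > 2]: now log(z) + 3*log(z - 2) + ∫(5/(z - 3)) dz.
Step 4. Evaluate the standard form [assuming z > 3]: now log(z) + 5*log(z - 3) + 3*log(z - 2).
Answer: log(z) + 5*log(z - 3) + 3*log(z - 2).


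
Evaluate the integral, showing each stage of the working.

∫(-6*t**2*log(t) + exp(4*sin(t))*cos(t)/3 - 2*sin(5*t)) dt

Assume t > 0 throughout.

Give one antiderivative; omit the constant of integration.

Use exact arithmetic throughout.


Step 1. Rewrite: now ∫(-6*t**2*log(t)) dt + ∫(exp(4*sin(t))*cos(t)/3) dt + ∫(-2*sin(5*t)) dt.
Step 2. Integrate ∫(-6*t**2*log(t)) dt by parts with u = log(t), dv = (-6*t**2) dt, so v = -2*t**3 [assuming t > 0]: now -2*t**3*log(t) + ∫(2*t**2) dt + ∫(exp(4*sin(t))*cos(t)/3) dt + ∫(-2*sin(5*t)) dt.
Step 3. Evaluate the standard form: now -2*t**3*log(t) + 2*t**3/3 + ∫(exp(4*sin(t))*cos(t)/3) dt + ∫(-2*sin(5*t)) dt.
Step 4. Substitute u = sin(t), turning ∫(exp(4*sin(t))*cos(t)/3) dt into ∫(exp(4*u)/3) du: now -2*t**3*log(t) + 2*t**3/3 + ∫(exp(4*u)/3) du + ∫(-2*sin(5*t)) dt.
Step 5. Evaluate the standard form: now -2*t**3*log(t) + 2*t**3/3 + exp(4*u)/12 + ∫(-2*sin(5*t)) dt.
Step 6. Substitute back u = sin(t): now -2*t**3*log(t) + 2*t**3/3 + exp(4*sin(t))/12 + ∫(-2*sin(5*t)) dt.
Step 7. Evaluate the standard form: now -2*t**3*log(t) + 2*t**3/3 + exp(4*sin(t))/12 + 2*cos(5*t)/5.
Answer: -2*t**3*log(t) + 2*t**3/3 + exp(4*sin(t))/12 + 2*cos(5*t)/5.


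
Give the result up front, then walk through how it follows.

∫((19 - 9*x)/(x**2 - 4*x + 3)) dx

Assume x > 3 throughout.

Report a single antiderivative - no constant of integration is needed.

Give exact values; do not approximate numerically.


The answer is -4*log(x - 3) - 5*log(x - 1).
Step 1. Decompose ∫((19 - 9*x)/(x**2 - 4*x + 3)) dx by partial fractions, (19 - 9*x)/(x**2 - 4*x + 3) = -5/(x - 1) - 4/(x - 3): now ∫(-4/(x - 3)) dx + ∫(-5/(x - 1)) dx.
Step 2. Evaluate the standard form [assuming x > 1]: now -5*log(x - 1) + ∫(-4/(x - 3)) dx.
Step 3. Evaluate the standard form [assuming x > 3]: now -4*log(x - 3) - 5*log(x - 1).
Answer: -4*log(x - 3) - 5*log(x - 1).


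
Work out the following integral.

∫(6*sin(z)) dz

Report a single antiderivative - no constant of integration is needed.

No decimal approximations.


Answer: -6*cos(z).


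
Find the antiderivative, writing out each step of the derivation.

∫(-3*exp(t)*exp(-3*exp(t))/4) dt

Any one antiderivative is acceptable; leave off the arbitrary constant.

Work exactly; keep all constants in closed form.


Step 1. Substitute u = exp(t), turning ∫(-3*exp(t)*exp(-3*exp(t))/4) dt into ∫(-3*exp(-3*u)/4) du: now ∫(-3*exp(-3*u)/4) du.
Step 2. Evaluate the standard form: now exp(-3*u)/4.
Step 3. Substitute back u = exp(t): now exp(-3*exp(t))/4.
Answer: exp(-3*exp(t))/4.


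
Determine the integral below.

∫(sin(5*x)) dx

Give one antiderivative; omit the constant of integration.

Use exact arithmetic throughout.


Answer: -cos(5*x)/5.


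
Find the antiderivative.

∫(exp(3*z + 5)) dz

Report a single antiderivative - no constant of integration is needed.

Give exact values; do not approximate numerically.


Answer: exp(3*z + 5)/3.


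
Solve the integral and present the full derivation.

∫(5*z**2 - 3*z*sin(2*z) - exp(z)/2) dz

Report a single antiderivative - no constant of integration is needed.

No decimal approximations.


Step 1. Rewrite: now ∫(5*z**2) dz + ∫(-3*z*sin(2*z)) dz + ∫(-exp(z)/2) dz.
Step 2. Evaluate the standard form: now 5*z**3/3 + ∫(-3*z*sin(2*z)) dz + ∫(-exp(z)/2) dz.
Step 3. Evaluate the standard form: now 5*z**3/3 - exp(z)/2 + ∫(-3*z*sin(2*z)) dz.
Step 4. Integrate ∫(-3*z*sin(2*z)) dz by parts with u = z, dv = (-3*sin(2*z)) dz, so v = 3*cos(2*z)/2: now 5*z**3/3 + 3*z*cos(2*z)/2 - exp(z)/2 + ∫(-3*cos(2*z)/2) dz.
Step 5. Evaluate the standard form: now 5*z**3/3 + 3*z*cos(2*z)/2 - exp(z)/2 - 3*sin(2*z)/4.
Answer: 5*z**3/3 + 3*z*cos(2*z)/2 - exp(z)/2 - 3*sin(2*z)/4.


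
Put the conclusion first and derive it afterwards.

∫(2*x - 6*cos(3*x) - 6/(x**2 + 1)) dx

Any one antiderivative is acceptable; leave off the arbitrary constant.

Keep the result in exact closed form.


The answer is x**2 - 2*sin(3*x) - 6*atan(x).
Step 1. Rewrite: now ∫(2*x) dx + ∫(-6/(x**2 + 1)) dx + ∫(-6*cos(3*x)) dx.
Step 2. Evaluate the standard form: now -6*atan(x) + ∫(2*x) dx + ∫(-6*cos(3*x)) dx.
Step 3. Evaluate the standard form: now -2*sin(3*x) - 6*atan(x) + ∫(2*x) dx.
Step 4. Evaluate the standard form: now x**2 - 2*sin(3*x) - 6*atan(x).
Answer: x**2 - 2*sin(3*x) - 6*atan(x).


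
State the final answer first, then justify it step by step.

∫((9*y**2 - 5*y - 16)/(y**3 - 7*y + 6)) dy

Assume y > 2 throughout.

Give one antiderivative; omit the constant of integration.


The answer is 2*log(y - 2) + 3*log(y - 1) + 4*log(y + 3).
Step 1. Decompose ∫((9*y**2 - 5*y - 16)/(y**3 - 7*y + 6)) dy by partial fractions, (9*y**2 - 5*y - 16)/(y**3 - 7*y + 6) = 4/(y + 3) + 3/(y - 1) + 2/(y - 2): now ∫(2/(y - 2)) dy + ∫(3/(y - 1)) dy + ∫(4/(y + 3)) dy.
Step 2. Evaluate the standard form [assuming y > 2]: now 2*log(y - 2) + ∫(3/(y - 1)) dy + ∫(4/(y + 3)) dy.
Step 3. Evaluate the standard form [assuming y > 1]: now 2*log(y - 2) + 3*log(y - 1) + ∫(4/(y + 3)) dy.
Step 4. Evaluate the standard form [assuming y > -3]: now 2*log(y - 2) + 3*log(y - 1) + 4*log(y + 3).
Answer: 2*log(y - 2) + 3*log(y - 1) + 4*log(y + 3).


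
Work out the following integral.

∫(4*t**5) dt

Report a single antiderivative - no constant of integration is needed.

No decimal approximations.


Answer: 2*t**6/3.


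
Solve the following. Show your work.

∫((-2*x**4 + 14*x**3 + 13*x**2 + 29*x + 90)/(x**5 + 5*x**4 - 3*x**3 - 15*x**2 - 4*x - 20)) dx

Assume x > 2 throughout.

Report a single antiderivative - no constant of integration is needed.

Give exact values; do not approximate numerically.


Step 1. Decompose ∫((-2*x**4 + 14*x**3 + 13*x**2 + 29*x + 90)/(x**5 + 5*x**4 - 3*x**3 - 15*x**2 - 4*x - 20)) dx by partial fractions, (-2*x**4 + 14*x**3 + 13*x**2 + 29*x + 90)/(x**5 + 5*x**4 - 3*x**3 - 15*x**2 - 4*x - 20) = -3/(x**2 + 1) - 5/(x + 5) + 1/(x + 2) + 2/(x - 2): now ∫(2/(x - 2)) dx + ∫(1/(x + 2)) dx + ∫(-5/(x + 5)) dx + ∫(-3/(x**2 + 1)) dx.
Step 2. Evaluate the standard form [assuming x > 2]: now 2*log(x - 2) + ∫(1/(x + 2)) dx + ∫(-5/(x + 5)) dx + ∫(-3/(x**2 + 1)) dx.
Step 3. Evaluate the standard form [assuming x > -2]: now 2*log(x - 2) + log(x + 2) + ∫(-5/(x + 5)) dx + ∫(-3/(x**2 + 1)) dx.
Step 4. Evaluate the standard form [assuming x > -5]: now 2*log(x - 2) + log(x + 2) - 5*log(x + 5) + ∫(-3/(x**2 + 1)) dx.
Step 5. Evaluate the standard form: now 2*log(x - 2) + log(x + 2) - 5*log(x + 5) - 3*atan(x).
Answer: 2*log(x - 2) + log(x + 2) - 5*log(x + 5) - 3*atan(x).


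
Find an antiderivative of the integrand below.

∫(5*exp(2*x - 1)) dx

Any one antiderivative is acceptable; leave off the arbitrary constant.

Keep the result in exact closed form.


Answer: 5*exp(2*x - 1)/2.


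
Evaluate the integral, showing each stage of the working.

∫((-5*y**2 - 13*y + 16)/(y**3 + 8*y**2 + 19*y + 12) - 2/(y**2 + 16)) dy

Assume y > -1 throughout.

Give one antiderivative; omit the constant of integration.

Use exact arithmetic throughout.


Step 1. Rewrite: now ∫((-5*y**2 - 13*y + 16)/(y**3 + 8*y**2 + 19*y + 12)) dy + ∫(-2/(y**2 + 16)) dy.
Step 2. Evaluate the standard form: now -atan(y/4)/2 + ∫((-5*y**2 - 13*y + 16)/(y**3 + 8*y**2 + 19*y + 12)) dy.
Step 3. Decompose ∫((-5*y**2 - 13*y + 16)/(y**3 + 8*y**2 + 19*y + 12)) dy by partial fractions, (-5*y**2 - 13*y + 16)/(y**3 + 8*y**2 + 19*y + 12) = -4/(y + 4) - 5/(y + 3) + 4/(y + 1): now -atan(y/4)/2 + ∫(4/(y + 1)) dy + ∫(-5/(y + 3)) dy + ∫(-4/(y + 4)) dy.
Step 4. Evaluate the standard form [assuming y > -1]: now 4*log(y + 1) - atan(y/4)/2 + ∫(-5/(y + 3)) dy + ∫(-4/(y + 4)) dy.
Step 5. Evaluate the standard form [assuming y > -3]: now 4*log(y + 1) - 5*log(y + 3) - atan(y/4)/2 + ∫(-4/(y + 4)) dy.
Step 6. Evaluate the standard form [assuming y > -4]: now 4*log(y + 1) - 5*log(y + 3) - 4*log(y + 4) - atan(y/4)/2.
Answer: 4*log(y + 1) - 5*log(y + 3) - 4*log(y + 4) - atan(y/4)/2.


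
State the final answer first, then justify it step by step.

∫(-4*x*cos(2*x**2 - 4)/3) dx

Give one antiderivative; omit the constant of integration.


The answer is -sin(2*x**2 - 4)/3.
Step 1. Substitute u = x**2 - 2, turning ∫(-4*x*cos(2*x**2 - 4)/3) dx into ∫(-2*cos(2*u)/3) du: now ∫(-2*cos(2*u)/3) du.
Step 2. Evaluate the standard form: now -sin(2*u)/3.
Step 3. Substitute back u = x**2 - 2: now -sin(2*x**2 - 4)/3.
Answer: -sin(2*x**2 - 4)/3.


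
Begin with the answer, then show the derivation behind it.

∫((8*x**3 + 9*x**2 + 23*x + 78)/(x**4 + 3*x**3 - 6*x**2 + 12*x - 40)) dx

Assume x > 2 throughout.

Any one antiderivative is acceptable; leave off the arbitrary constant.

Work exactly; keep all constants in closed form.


The answer is 4*log(x - 2) + 4*log(x + 5) - 3*atan(x/2)/2.
Step 1. Decompose ∫((8*x**3 + 9*x**2 + 23*x + 78)/(x**4 + 3*x**3 - 6*x**2 + 12*x - 40)) dx by partial fractions, (8*x**3 + 9*x**2 + 23*x + 78)/(x**4 + 3*x**3 - 6*x**2 + 12*x - 40) = -3/(x**2 + 4) + 4/(x + 5) + 4/(x - 2): now ∫(4/(x - 2)) dx + ∫(4/(x + 5)) dx + ∫(-3/(x**2 + 4)) dx.
Step 2. Evaluate the standard form [assuming x > -5]: now 4*log(x + 5) + ∫(4/(x - 2)) dx + ∫(-3/(x**2 + 4)) dx.
Step 3. Evaluate the standard form [assuming x > 2]: now 4*log(x - 2) + 4*log(x + 5) + ∫(-3/(x**2 + 4)) dx.
Step 4. Evaluate the standard form: now 4*log(x - 2) + 4*log(x + 5) - 3*atan(x/2)/2.
Answer: 4*log(x - 2) + 4*log(x + 5) - 3*atan(x/2)/2.


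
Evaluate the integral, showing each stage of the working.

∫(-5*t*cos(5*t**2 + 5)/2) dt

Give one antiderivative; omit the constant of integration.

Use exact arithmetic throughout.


Step 1. Substitute u = t**2 + 1, turning ∫(-5*t*cos(5*t**2 + 5)/2) dt into ∫(-5*cos(5*u)/4) du: now ∫(-5*cos(5*u)/4) du.
Step 2. Evaluate the standard form: now -sin(5*u)/4.
Step 3. Substitute back u = t**2 + 1: now -sin(5*t**2 + 5)/4.
Answer: -sin(5*t**2 + 5)/4.


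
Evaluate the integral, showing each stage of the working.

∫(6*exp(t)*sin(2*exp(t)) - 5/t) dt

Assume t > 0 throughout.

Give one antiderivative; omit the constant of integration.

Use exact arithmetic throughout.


Step 1. Rewrite: now ∫(-5/t) dt + ∫(6*exp(t)*sin(2*exp(t))) dt.
Step 2. Substitute u = exp(t), turning ∫(6*exp(t)*sin(2*exp(t))) dt into ∫(6*sin(2*u)) du: now ∫(-5/t) dt + ∫(6*sin(2*u)) du.
Step 3. Evaluate the standard form: now -3*cos(2*u) + ∫(-5/t) dt.
Step 4. Substitute back u = exp(t): now -3*cos(2*exp(t)) + ∫(-5/t) dt.
Step 5. Evaluate the standard form [assuming t > 0]: now -5*log(t) - 3*cos(2*exp(t)).
Answer: -5*log(t) - 3*cos(2*exp(t)).


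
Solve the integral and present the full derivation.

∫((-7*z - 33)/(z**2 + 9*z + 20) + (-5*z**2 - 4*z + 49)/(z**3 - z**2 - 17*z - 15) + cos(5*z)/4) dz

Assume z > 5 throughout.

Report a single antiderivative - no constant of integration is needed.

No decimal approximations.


Step 1. Rewrite: now ∫((-7*z - 33)/(z**2 + 9*z + 20)) dz + ∫((-5*z**2 - 4*z + 49)/(z**3 - z**2 - 17*z - 15)) dz + ∫(cos(5*z)/4) dz.
Step 2. Decompose ∫((-7*z - 33)/(z**2 + 9*z + 20)) dz by partial fractions, (-7*z - 33)/(z**2 + 9*z + 20) = -2/(z + 5) - 5/(z + 4): now ∫((-5*z**2 - 4*z + 49)/(z**3 - z**2 - 17*z - 15)) dz + ∫(-5/(z + 4)) dz + ∫(-2/(z + 5)) dz + ∫(cos(5*z)/4) dz.
Step 3. Evaluate the standard form [assuming z > -4]: now -5*log(z + 4) + ∫((-5*z**2 - 4*z + 49)/(z**3 - z**2 - 17*z - 15)) dz + ∫(-2/(z + 5)) dz + ∫(cos(5*z)/4) dz.
Step 4. Evaluate the standard form [assuming z > -5]: now -5*log(z + 4) - 2*log(z + 5) + ∫((-5*z**2 - 4*z + 49)/(z**3 - z**2 - 17*z - 15)) dz + ∫(cos(5*z)/4) dz.
Step 5. Evaluate the standard form: now -5*log(z + 4) - 2*log(z + 5) + sin(5*z)/20 + ∫((-5*z**2 - 4*z + 49)/(z**3 - z**2 - 17*z - 15)) dz.
Step 6. Decompose ∫((-5*z**2 - 4*z + 49)/(z**3 - z**2 - 17*z - 15)) dz by partial fractions, (-5*z**2 - 4*z + 49)/(z**3 - z**2 - 17*z - 15) = 1/(z + 3) - 4/(z + 1) - 2/(z - 5): now -5*log(z + 4) - 2*log(z + 5) + sin(5*z)/20 + ∫(-2/(z - 5)) dz + ∫(-4/(z + 1)) dz + ∫(1/(z + 3)) dz.
Step 7. Evaluate the standard form [assuming z > 5]: now -2*log(z - 5) - 5*log(z + 4) - 2*log(z + 5) + sin(5*z)/20 + ∫(-4/(z + 1)) dz + ∫(1/(z + 3)) dz.
Step 8. Evaluate the standard form [assuming z > -3]: now -2*log(z - 5) + log(z + 3) - 5*log(z + 4) - 2*log(z + 5) + sin(5*z)/20 + ∫(-4/(z + 1)) dz.
Step 9. Evaluate the standard form [assuming z > -1]: now -2*log(z - 5) - 4*log(z + 1) + log(z + 3) - 5*log(z + 4) - 2*log(z + 5) + sin(5*z)/20.
Answer: -2*log(z - 5) - 4*log(z + 1) + log(z + 3) - 5*log(z + 4) - 2*log(z + 5) + sin(5*z)/20.


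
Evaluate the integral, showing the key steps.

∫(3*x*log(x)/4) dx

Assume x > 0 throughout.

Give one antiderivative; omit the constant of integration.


Step 1. Integrate ∫(3*x*log(x)/4) dx by parts with u = log(x), dv = (3*x/4) dx, so v = 3*x**2/8 [assuming x > 0]: now 3*x**2*log(x)/8 + ∫(-3*x/8) dx.
Step 2. Evaluate the standard form: now 3*x**2*log(x)/8 - 3*x**2/16.
Answer: 3*x**2*log(x)/8 - 3*x**2/16.


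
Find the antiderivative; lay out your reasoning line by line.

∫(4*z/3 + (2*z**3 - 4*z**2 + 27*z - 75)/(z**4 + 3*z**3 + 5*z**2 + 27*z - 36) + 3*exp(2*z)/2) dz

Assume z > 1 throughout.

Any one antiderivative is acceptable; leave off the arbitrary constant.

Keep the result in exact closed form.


Step 1. Rewrite: now ∫(4*z/3) dz + ∫((2*z**3 - 4*z**2 + 27*z - 75)/(z**4 + 3*z**3 + 5*z**2 + 27*z - 36)) dz + ∫(3*exp(2*z)/2) dz.
Step 2. Evaluate the standard form: now 2*z**2/3 + ∫((2*z**3 - 4*z**2 + 27*z - 75)/(z**4 + 3*z**3 + 5*z**2 + 27*z - 36)) dz + ∫(3*exp(2*z)/2) dz.
Step 3. Evaluate the standard form: now 2*z**2/3 + 3*exp(2*z)/4 + ∫((2*z**3 - 4*z**2 + 27*z - 75)/(z**4 + 3*z**3 + 5*z**2 + 27*z - 36)) dz.
Step 4. Decompose ∫((2*z**3 - 4*z**2 + 27*z - 75)/(z**4 + 3*z**3 + 5*z**2 + 27*z - 36)) dz by partial fractions, (2*z**3 - 4*z**2 + 27*z - 75)/(z**4 + 3*z**3 + 5*z**2 + 27*z - 36) = 3/(z**2 + 9) + 3/(z + 4) - 1/(z - 1): now 2*z**2/3 + 3*exp(2*z)/4 + ∫(-1/(z - 1)) dz + ∫(3/(z + 4)) dz + ∫(3/(z**2 + 9)) dz.
Step 5. Evaluate the standard form [assuming z > -4]: now 2*z**2/3 + 3*exp(2*z)/4 + 3*log(z + 4) + ∫(-1/(z - 1)) dz + ∫(3/(z**2 + 9)) dz.
Step 6. Evaluate the standard form [assuming z > 1]: now 2*z**2/3 + 3*exp(2*z)/4 - log(z - 1) + 3*log(z + 4) + ∫(3/(z**2 + 9)) dz.
Step 7. Evaluate the standard form: now 2*z**2/3 + 3*exp(2*z)/4 - log(z - 1) + 3*log(z + 4) + atan(z/3).
Answer: 2*z**2/3 + 3*exp(2*z)/4 - log(z - 1) + 3*log(z + 4) + atan(z/3).


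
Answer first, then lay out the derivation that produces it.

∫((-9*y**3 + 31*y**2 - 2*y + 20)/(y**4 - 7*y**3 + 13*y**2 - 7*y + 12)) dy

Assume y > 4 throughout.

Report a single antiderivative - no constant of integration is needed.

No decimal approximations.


The answer is -4*log(y - 4) - 5*log(y - 3) - atan(y).
Step 1. Decompose ∫((-9*y**3 + 31*y**2 - 2*y + 20)/(y**4 - 7*y**3 + 13*y**2 - 7*y + 12)) dy by partial fractions, (-9*y**3 + 31*y**2 - 2*y + 20)/(y**4 - 7*y**3 + 13*y**2 - 7*y + 12) = -1/(y**2 + 1) - 5/(y - 3) - 4/(y - 4): now ∫(-4/(y - 4)) dy + ∫(-5/(y - 3)) dy + ∫(-1/(y**2 + 1)) dy.
Step 2. Evaluate the standard form [assuming y > 4]: now -4*log(y - 4) + ∫(-5/(y - 3)) dy + ∫(-1/(y**2 + 1)) dy.
Step 3. Evaluate the standard form [assuming y > 3]: now -4*log(y - 4) - 5*log(y - 3) + ∫(-1/(y**2 + 1)) dy.
Step 4. Evaluate the standard form: now -4*log(y - 4) - 5*log(y - 3) - atan(y).
Answer: -4*log(y - 4) - 5*log(y - 3) - atan(y).


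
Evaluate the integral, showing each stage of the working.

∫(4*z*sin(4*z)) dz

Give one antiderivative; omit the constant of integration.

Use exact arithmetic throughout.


Step 1. Integrate ∫(4*z*sin(4*z)) dz by parts with u = z, dv = (4*sin(4*z)) dz, so v = -cos(4*z): now -z*cos(4*z) + ∫(cos(4*z)) dz.
Step 2. Evaluate the standard form: now -z*cos(4*z) + sin(4*z)/4.
Answer: -z*cos(4*z) + sin(4*z)/4.


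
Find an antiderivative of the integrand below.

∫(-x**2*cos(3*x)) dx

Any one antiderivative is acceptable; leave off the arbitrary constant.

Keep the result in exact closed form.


Answer: -x**2*sin(3*x)/3 - 2*x*cos(3*x)/9 + 2*sin(3*x)/27.


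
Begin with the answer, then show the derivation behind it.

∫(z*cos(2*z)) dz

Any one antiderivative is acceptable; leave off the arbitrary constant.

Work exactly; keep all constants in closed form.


The answer is z*sin(2*z)/2 + cos(2*z)/4.
Step 1. Integrate ∫(z*cos(2*z)) dz by parts with u = z, dv = (cos(2*z)) dz, so v = sin(2*z)/2: now z*sin(2*z)/2 + ∫(-sin(2*z)/2) dz.
Step 2. Evaluate the standard form: now z*sin(2*z)/2 + cos(2*z)/4.
Answer: z*sin(2*z)/2 + cos(2*z)/4.


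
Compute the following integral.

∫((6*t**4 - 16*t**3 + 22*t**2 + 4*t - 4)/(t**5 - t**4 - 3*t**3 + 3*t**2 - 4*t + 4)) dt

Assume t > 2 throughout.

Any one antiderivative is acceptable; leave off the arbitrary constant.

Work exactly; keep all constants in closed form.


Answer: 3*log(t - 2) - 2*log(t - 1) + 5*log(t + 2) - 4*atan(t).


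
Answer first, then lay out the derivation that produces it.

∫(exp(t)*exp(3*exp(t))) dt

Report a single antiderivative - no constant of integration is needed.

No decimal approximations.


The answer is exp(3*exp(t))/3.
Step 1. Substitute u = exp(t), turning ∫(exp(t)*exp(3*exp(t))) dt into ∫(exp(3*u)) du: now ∫(exp(3*u)) du.
Step 2. Evaluate the standard form: now exp(3*u)/3.
Step 3. Substitute back u = exp(t): now exp(3*exp(t))/3.
Answer: exp(3*exp(t))/3.


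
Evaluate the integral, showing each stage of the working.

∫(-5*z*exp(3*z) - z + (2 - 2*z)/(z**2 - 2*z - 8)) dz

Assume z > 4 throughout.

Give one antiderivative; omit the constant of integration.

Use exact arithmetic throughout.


Step 1. Rewrite: now ∫(-z) dz + ∫(-5*z*exp(3*z)) dz + ∫((2 - 2*z)/(z**2 - 2*z - 8)) dz.
Step 2. Integrate ∫(-5*z*exp(3*z)) dz by parts with u = z, dv = (-5*exp(3*z)) dz, so v = -5*exp(3*z)/3: now -5*z*exp(3*z)/3 + ∫(-z) dz + ∫((2 - 2*z)/(z**2 - 2*z - 8)) dz + ∫(5*exp(3*z)/3) dz.
Step 3. Evaluate the standard form: now -5*z*exp(3*z)/3 + 5*exp(3*z)/9 + ∫(-z) dz + ∫((2 - 2*z)/(z**2 - 2*z - 8)) dz.
Step 4. Decompose ∫((2 - 2*z)/(z**2 - 2*z - 8)) dz by partial fractions, (2 - 2*z)/(z**2 - 2*z - 8) = -1/(z + 2) - 1/(z - 4): now -5*z*exp(3*z)/3 + 5*exp(3*z)/9 + ∫(-z) dz + ∫(-1/(z - 4)) dz + ∫(-1/(z + 2)) dz.
Step 5. Evaluate the standard form [assuming z > -2]: now -5*z*exp(3*z)/3 + 5*exp(3*z)/9 - log(z + 2) + ∫(-z) dz + ∫(-1/(z - 4)) dz.
Step 6. Evaluate the standard form [assuming z > 4]: now -5*z*exp(3*z)/3 + 5*exp(3*z)/9 - log(z - 4) - log(z + 2) + ∫(-z) dz.
Step 7. Evaluate the standard form: now -z**2/2 - 5*z*exp(3*z)/3 + 5*exp(3*z)/9 - log(z - 4) - log(z + 2).
Answer: -z**2/2 - 5*z*exp(3*z)/3 + 5*exp(3*z)/9 - log(z - 4) - log(z + 2).


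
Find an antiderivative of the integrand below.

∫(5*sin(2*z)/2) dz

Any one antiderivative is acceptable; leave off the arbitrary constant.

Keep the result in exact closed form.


Answer: -5*cos(2*z)/4.


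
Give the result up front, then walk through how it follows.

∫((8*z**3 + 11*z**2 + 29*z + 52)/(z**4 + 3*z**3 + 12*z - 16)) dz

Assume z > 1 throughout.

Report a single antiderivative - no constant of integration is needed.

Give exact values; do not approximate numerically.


The answer is 4*log(z - 1) + 4*log(z + 4) - atan(z/2)/2.
Step 1. Decompose ∫((8*z**3 + 11*z**2 + 29*z + 52)/(z**4 + 3*z**3 + 12*z - 16)) dz by partial fractions, (8*z**3 + 11*z**2 + 29*z + 52)/(z**4 + 3*z**3 + 12*z - 16) = -1/(z**2 + 4) + 4/(z + 4) + 4/(z - 1): now ∫(4/(z - 1)) dz + ∫(4/(z + 4)) dz + ∫(-1/(z**2 + 4)) dz.
Step 2. Evaluate the standard form [assuming z > -4]: now 4*log(z + 4) + ∫(4/(z - 1)) dz + ∫(-1/(z**2 + 4)) dz.
Step 3. Evaluate the standard form [assuming z > 1]: now 4*log(z - 1) + 4*log(z + 4) + ∫(-1/(z**2 + 4)) dz.
Step 4. Evaluate the standard form: now 4*log(z - 1) + 4*log(z + 4) - atan(z/2)/2.
Answer: 4*log(z - 1) + 4*log(z + 4) - atan(z/2)/2.


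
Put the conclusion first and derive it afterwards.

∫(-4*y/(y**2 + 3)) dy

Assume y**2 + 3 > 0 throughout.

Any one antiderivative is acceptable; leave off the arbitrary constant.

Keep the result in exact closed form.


The answer is -2*log(y**2 + 3).
Step 1. Substitute u = y**2 + 3, turning ∫(-4*y/(y**2 + 3)) dy into ∫(-2/u) du: now ∫(-2/u) du.
Step 2. Evaluate the standard form [assuming u > 0]: now -2*log(u).
Step 3. Substitute back u = y**2 + 3: now -2*log(y**2 + 3).
Answer: -2*log(y**2 + 3).


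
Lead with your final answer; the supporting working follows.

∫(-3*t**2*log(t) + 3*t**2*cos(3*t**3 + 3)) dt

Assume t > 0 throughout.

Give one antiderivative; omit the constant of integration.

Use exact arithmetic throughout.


The answer is -t**3*log(t) + t**3/3 + sin(3*t**3 + 3)/3.
Step 1. Rewrite: now ∫(-3*t**2*log(t)) dt + ∫(3*t**2*cos(3*t**3 + 3)) dt.
Step 2. Integrate ∫(-3*t**2*log(t)) dt by parts with u = log(t), dv = (-3*t**2) dt, so v = -t**3 [assuming t > 0]: now -t**3*log(t) + ∫(t**2) dt + ∫(3*t**2*cos(3*t**3 + 3)) dt.
Step 3. Evaluate the standard form: now -t**3*log(t) + t**3/3 + ∫(3*t**2*cos(3*t**3 + 3)) dt.
Step 4. Substitute u = t**3 + 1, turning ∫(3*t**2*cos(3*t**3 + 3)) dt into ∫(cos(3*u)) du: now -t**3*log(t) + t**3/3 + ∫(cos(3*u)) du.
Step 5. Evaluate the standard form: now -t**3*log(t) + t**3/3 + sin(3*u)/3.
Step 6. Substitute back u = t**3 + 1: now -t**3*log(t) + t**3/3 + sin(3*t**3 + 3)/3.
Answer: -t**3*log(t) + t**3/3 + sin(3*t**3 + 3)/3.


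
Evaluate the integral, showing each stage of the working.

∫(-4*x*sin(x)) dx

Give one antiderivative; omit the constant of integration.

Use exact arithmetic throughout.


Step 1. Integrate ∫(-4*x*sin(x)) dx by parts with u = x, dv = (-4*sin(x)) dx, so v = 4*cos(x): now 4*x*cos(x) + ∫(-4*cos(x)) dx.
Step 2. Evaluate the standard form: now 4*x*cos(x) - 4*sin(x).
Answer: 4*x*cos(x) - 4*sin(x).


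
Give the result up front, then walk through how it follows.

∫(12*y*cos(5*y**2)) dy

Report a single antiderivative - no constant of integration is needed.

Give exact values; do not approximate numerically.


The answer is 6*sin(5*y**2)/5.
Step 1. Substitute u = y**2, turning ∫(12*y*cos(5*y**2)) dy into ∫(6*cos(5*u)) du: now ∫(6*cos(5*u)) du.
Step 2. Evaluate the standard form: now 6*sin(5*u)/5.
Step 3. Substitute back u = y**2: now 6*sin(5*y**2)/5.
Answer: 6*sin(5*y**2)/5.


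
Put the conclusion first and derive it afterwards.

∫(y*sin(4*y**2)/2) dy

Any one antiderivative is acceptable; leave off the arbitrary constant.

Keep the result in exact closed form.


The answer is -cos(4*y**2)/16.
Step 1. Substitute u = y**2, turning ∫(y*sin(4*y**2)/2) dy into ∫(sin(4*u)/4) du: now ∫(sin(4*u)/4) du.
Step 2. Evaluate the standard form: now -cos(4*u)/16.
Step 3. Substitute back u = y**2: now -cos(4*y**2)/16.
Answer: -cos(4*y**2)/16.


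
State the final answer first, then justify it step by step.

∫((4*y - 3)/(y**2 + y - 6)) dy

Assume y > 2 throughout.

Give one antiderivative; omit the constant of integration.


The answer is log(y - 2) + 3*log(y + 3).
Step 1. Decompose ∫((4*y - 3)/(y**2 + y - 6)) dy by partial fractions, (4*y - 3)/(y**2 + y - 6) = 3/(y + 3) + 1/(y - 2): now ∫(1/(y - 2)) dy + ∫(3/(y + 3)) dy.
Step 2. Evaluate the standard form [assuming y > -3]: now 3*log(y + 3) + ∫(1/(y - 2)) dy.
Step 3. Evaluate the standard form [assuming y > 2]: now log(y - 2) + 3*log(y + 3).
Answer: log(y - 2) + 3*log(y + 3).


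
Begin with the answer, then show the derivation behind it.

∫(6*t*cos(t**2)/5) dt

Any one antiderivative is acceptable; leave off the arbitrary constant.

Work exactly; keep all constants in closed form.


The answer is 3*sin(t**2)/5.
Step 1. Substitute u = t**2, turning ∫(6*t*cos(t**2)/5) dt into ∫(3*cos(u)/5) du: now ∫(3*cos(u)/5) du.
Step 2. Evaluate the standard form: now 3*sin(u)/5.
Step 3. Substitute back u = t**2: now 3*sin(t**2)/5.
Answer: 3*sin(t**2)/5.


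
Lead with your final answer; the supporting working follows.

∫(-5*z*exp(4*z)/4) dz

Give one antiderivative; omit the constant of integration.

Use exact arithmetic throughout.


The answer is -5*z*exp(4*z)/16 + 5*exp(4*z)/64.
Step 1. Integrate ∫(-5*z*exp(4*z)/4) dz by parts with u = z, dv = (-5*exp(4*z)/4) dz, so v = -5*exp(4*z)/16: now -5*z*exp(4*z)/16 + ∫(5*exp(4*z)/16) dz.
Step 2. Evaluate the standard form: now -5*z*exp(4*z)/16 + 5*exp(4*z)/64.
Answer: -5*z*exp(4*z)/16 + 5*exp(4*z)/64.


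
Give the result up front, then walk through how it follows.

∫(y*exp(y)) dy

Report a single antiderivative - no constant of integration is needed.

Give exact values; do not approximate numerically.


The answer is y*exp(y) - exp(y).
Step 1. Integrate ∫(y*exp(y)) dy by parts with u = y, dv = (exp(y)) dy, so v = exp(y): now y*exp(y) + ∫(-exp(y)) dy.
Step 2. Evaluate the standard form: now y*exp(y) - exp(y).
Answer: y*exp(y) - exp(y).


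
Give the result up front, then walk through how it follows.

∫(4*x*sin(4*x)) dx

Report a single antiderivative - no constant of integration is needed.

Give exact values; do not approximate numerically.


The answer is -x*cos(4*x) + sin(4*x)/4.
Step 1. Integrate ∫(4*x*sin(4*x)) dx by parts with u = x, dv = (4*sin(4*x)) dx, so v = -cos(4*x): now -x*cos(4*x) + ∫(cos(4*x)) dx.
Step 2. Evaluate the standard form: now -x*cos(4*x) + sin(4*x)/4.
Answer: -x*cos(4*x) + sin(4*x)/4.


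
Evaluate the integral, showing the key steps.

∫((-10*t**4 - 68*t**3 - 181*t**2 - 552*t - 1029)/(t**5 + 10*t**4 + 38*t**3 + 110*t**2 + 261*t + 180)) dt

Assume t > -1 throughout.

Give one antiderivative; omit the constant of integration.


Step 1. Decompose ∫((-10*t**4 - 68*t**3 - 181*t**2 - 552*t - 1029)/(t**5 + 10*t**4 + 38*t**3 + 110*t**2 + 261*t + 180)) dt by partial fractions, (-10*t**4 - 68*t**3 - 181*t**2 - 552*t - 1029)/(t**5 + 10*t**4 + 38*t**3 + 110*t**2 + 261*t + 180) = 3/(t**2 + 9) - 4/(t + 5) - 1/(t + 4) - 5/(t + 1): now ∫(-5/(t + 1)) dt + ∫(-1/(t + 4)) dt + ∫(-4/(t + 5)) dt + ∫(3/(t**2 + 9)) dt.
Step 2. Evaluate the standard form [assuming t > -4]: now -log(t + 4) + ∫(-5/(t + 1)) dt + ∫(-4/(t + 5)) dt + ∫(3/(t**2 + 9)) dt.
Step 3. Evaluate the standard form [assuming t > -5]: now -log(t + 4) - 4*log(t + 5) + ∫(-5/(t + 1)) dt + ∫(3/(t**2 + 9)) dt.
Step 4. Evaluate the standard form [assuming t > -1]: now -5*log(t + 1) - log(t + 4) - 4*log(t + 5) + ∫(3/(t**2 + 9)) dt.
Step 5. Evaluate the standard form: now -5*log(t + 1) - log(t + 4) - 4*log(t + 5) + atan(t/3).
Answer: -5*log(t + 1) - log(t + 4) - 4*log(t + 5) + atan(t/3).
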